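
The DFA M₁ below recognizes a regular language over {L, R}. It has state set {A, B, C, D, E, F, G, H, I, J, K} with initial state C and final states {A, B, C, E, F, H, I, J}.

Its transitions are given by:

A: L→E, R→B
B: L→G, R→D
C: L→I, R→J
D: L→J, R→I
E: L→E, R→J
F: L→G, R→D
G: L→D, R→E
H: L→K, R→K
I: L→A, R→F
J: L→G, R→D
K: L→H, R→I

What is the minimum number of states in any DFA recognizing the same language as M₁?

Reachable states from the start: {A,B,C,D,E,F,G,I,J}. Unreachable: {H,K} — drop them.
Start with accepting vs non-accepting: {A,B,C,E,F,I,J} | {D,G}.
Refine {A,B,C,E,F,I,J} on symbol L: members go to different blocks, giving {A,C,E,I} and {B,F,J}.
Split {D,G} by δ(·,L) → {D} and {G}.
Stable partition: {A,C,E,I} | {D} | {B,F,J} | {G} — 4 equivalence classes.

4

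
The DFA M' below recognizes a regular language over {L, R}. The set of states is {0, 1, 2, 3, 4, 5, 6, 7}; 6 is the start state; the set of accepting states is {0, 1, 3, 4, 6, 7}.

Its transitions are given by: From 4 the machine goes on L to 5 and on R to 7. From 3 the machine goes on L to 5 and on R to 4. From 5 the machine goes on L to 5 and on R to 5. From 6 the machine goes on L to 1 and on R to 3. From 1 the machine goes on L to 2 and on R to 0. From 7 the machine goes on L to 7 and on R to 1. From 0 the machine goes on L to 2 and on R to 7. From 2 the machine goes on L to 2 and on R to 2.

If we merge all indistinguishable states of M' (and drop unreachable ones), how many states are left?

All states are reachable from the start state.
Initial partition by acceptance: {0,1,3,4,6,7} | {2,5}.
Split {0,1,3,4,6,7} by δ(·,L) → {0,1,3,4} and {6,7}.
On input R, block {0,1,3,4} splits into {0,4} and {1,3}.
Refine {6,7} on symbol L: members go to different blocks, giving {6} and {7}.
Stable partition: {0,4} | {2,5} | {6} | {1,3} | {7} — 5 equivalence classes.

5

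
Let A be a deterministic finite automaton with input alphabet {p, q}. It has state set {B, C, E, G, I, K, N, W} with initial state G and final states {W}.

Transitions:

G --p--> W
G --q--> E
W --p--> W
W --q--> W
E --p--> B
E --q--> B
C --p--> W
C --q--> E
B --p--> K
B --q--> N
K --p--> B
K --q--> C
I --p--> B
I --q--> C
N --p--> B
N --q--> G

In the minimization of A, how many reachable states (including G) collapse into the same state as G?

First remove the unreachable states {I}; 7 states remain.
P0 = {W} | {B,C,E,G,K,N}.
Refine {B,C,E,G,K,N} on symbol p: members go to different blocks, giving {B,E,K,N} and {C,G}.
Refine {B,E,K,N} on symbol q: members go to different blocks, giving {K,N} and {B,E}.
Refine {B,E} on symbol p: members go to different blocks, giving {E} and {B}.
Stable partition: {W} | {K,N} | {C,G} | {E} | {B} — 5 equivalence classes.
The equivalence class containing G is {C,G}, of size 2.

2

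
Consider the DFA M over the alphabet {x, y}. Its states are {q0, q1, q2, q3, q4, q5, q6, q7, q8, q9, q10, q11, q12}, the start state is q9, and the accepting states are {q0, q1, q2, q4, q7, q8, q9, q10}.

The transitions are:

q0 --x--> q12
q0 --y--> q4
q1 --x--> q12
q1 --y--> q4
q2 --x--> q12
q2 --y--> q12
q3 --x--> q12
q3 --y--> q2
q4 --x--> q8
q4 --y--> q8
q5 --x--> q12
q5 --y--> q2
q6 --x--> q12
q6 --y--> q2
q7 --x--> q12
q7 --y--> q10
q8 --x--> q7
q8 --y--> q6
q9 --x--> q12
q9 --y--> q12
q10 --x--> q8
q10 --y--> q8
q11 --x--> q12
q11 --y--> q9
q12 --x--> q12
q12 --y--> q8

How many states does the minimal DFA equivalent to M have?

6

Reachable states from the start: {q2,q6,q7,q8,q9,q10,q12}. Unreachable: {q0,q1,q3,q4,q5,q11} — drop them.
Initial partition by acceptance: {q2,q7,q8,q9,q10} | {q6,q12}.
On input x, block {q2,q7,q8,q9,q10} splits into {q2,q7,q9} and {q8,q10}.
Split {q2,q7,q9} by δ(·,y) → {q2,q9} and {q7}.
Split {q6,q12} by δ(·,y) → {q6} and {q12}.
On input x, block {q8,q10} splits into {q8} and {q10}.
No further refinement is possible. Final partition (6 blocks): {q2,q9} | {q6} | {q8} | {q7} | {q12} | {q10}.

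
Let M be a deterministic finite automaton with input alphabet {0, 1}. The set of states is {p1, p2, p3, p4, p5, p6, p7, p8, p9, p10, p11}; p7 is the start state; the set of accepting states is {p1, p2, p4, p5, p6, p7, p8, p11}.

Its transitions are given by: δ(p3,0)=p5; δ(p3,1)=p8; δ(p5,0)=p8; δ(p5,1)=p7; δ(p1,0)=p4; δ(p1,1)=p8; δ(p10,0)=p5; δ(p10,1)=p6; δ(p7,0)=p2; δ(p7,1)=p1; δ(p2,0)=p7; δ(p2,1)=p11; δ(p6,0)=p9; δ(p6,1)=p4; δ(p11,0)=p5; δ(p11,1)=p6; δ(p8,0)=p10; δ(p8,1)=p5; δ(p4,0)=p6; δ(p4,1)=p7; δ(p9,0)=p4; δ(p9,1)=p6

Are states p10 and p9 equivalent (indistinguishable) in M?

Yes

First remove the unreachable states {p3}; 10 states remain.
Start with accepting vs non-accepting: {p1,p2,p4,p5,p6,p7,p8,p11} | {p9,p10}.
Split {p1,p2,p4,p5,p6,p7,p8,p11} by δ(·,0) → {p1,p2,p4,p5,p7,p11} and {p6,p8}.
Split {p1,p2,p4,p5,p7,p11} by δ(·,0) → {p1,p2,p7,p11} and {p4,p5}.
Refine {p1,p2,p7,p11} on symbol 0: members go to different blocks, giving {p1,p11} and {p2,p7}.
No further refinement is possible. Final partition (5 blocks): {p1,p11} | {p9,p10} | {p6,p8} | {p4,p5} | {p2,p7}.
p10 and p9 lie in the same block of the stable partition, so they are equivalent — no string distinguishes them.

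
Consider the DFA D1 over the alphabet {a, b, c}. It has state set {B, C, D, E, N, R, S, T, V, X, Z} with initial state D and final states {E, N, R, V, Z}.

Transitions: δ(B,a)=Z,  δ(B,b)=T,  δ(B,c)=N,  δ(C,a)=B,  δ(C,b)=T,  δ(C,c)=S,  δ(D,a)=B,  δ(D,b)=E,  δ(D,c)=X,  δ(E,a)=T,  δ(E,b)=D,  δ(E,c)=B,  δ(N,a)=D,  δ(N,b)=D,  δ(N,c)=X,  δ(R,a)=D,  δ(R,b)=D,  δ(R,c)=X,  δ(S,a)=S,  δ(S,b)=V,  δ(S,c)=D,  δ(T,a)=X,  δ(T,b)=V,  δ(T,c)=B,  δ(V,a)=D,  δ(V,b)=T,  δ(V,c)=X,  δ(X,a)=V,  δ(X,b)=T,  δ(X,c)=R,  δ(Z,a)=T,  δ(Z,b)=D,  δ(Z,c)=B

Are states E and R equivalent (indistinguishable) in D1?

Reachable states from the start: {B,D,E,N,R,T,V,X,Z}. Unreachable: {C,S} — drop them.
P0 = {E,N,R,V,Z} | {B,D,T,X}.
On input a, block {B,D,T,X} splits into {B,X} and {D,T}.
Stable partition: {E,N,R,V,Z} | {B,X} | {D,T} — 3 equivalence classes.
E and R lie in the same block of the stable partition, so they are equivalent — no string distinguishes them.

Yes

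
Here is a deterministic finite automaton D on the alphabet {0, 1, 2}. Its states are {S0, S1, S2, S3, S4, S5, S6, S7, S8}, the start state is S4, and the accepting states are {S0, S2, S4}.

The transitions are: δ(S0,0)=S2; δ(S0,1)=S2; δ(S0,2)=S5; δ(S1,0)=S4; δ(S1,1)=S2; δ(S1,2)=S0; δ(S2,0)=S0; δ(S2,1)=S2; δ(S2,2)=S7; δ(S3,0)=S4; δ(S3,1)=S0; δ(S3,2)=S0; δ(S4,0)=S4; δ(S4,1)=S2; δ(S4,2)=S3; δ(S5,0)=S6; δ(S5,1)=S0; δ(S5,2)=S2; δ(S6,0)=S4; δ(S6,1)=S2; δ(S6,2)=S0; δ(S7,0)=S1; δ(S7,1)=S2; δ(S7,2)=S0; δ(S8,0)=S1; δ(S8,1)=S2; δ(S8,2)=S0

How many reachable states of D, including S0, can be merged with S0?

Reachable states from the start: {S0,S1,S2,S3,S4,S5,S6,S7}. Unreachable: {S8} — drop them.
P0 = {S0,S2,S4} | {S1,S3,S5,S6,S7}.
On input 0, block {S1,S3,S5,S6,S7} splits into {S1,S3,S6} and {S5,S7}.
On input 2, block {S0,S2,S4} splits into {S0,S2} and {S4}.
No further refinement is possible. Final partition (4 blocks): {S0,S2} | {S1,S3,S6} | {S5,S7} | {S4}.
The equivalence class containing S0 is {S0,S2}, of size 2.

2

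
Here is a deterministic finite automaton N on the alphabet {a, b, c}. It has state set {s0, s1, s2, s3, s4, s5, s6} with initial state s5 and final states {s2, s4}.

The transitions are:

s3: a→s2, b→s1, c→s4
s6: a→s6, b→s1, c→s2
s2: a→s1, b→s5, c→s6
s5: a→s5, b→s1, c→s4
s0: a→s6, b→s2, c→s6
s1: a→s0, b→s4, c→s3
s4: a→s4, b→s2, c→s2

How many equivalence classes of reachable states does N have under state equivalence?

7

All states are reachable from the start state.
Initial partition by acceptance: {s2,s4} | {s0,s1,s3,s5,s6}.
Refine {s2,s4} on symbol a: members go to different blocks, giving {s2} and {s4}.
On input a, block {s0,s1,s3,s5,s6} splits into {s0,s1,s5,s6} and {s3}.
On input b, block {s0,s1,s5,s6} splits into {s5,s6} and {s0} and {s1}.
On input c, block {s5,s6} splits into {s5} and {s6}.
Stable partition: {s2} | {s5} | {s4} | {s3} | {s0} | {s1} | {s6} — 7 equivalence classes.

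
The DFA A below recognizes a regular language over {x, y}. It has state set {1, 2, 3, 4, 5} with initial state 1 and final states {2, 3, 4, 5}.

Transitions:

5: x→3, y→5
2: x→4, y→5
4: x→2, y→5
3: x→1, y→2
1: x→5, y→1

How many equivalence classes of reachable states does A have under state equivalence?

Every state is reachable, so we keep all 5.
P0 = {2,3,4,5} | {1}.
Refine {2,3,4,5} on symbol x: members go to different blocks, giving {2,4,5} and {3}.
Split {2,4,5} by δ(·,x) → {2,4} and {5}.
Stable partition: {2,4} | {1} | {3} | {5} — 4 equivalence classes.

4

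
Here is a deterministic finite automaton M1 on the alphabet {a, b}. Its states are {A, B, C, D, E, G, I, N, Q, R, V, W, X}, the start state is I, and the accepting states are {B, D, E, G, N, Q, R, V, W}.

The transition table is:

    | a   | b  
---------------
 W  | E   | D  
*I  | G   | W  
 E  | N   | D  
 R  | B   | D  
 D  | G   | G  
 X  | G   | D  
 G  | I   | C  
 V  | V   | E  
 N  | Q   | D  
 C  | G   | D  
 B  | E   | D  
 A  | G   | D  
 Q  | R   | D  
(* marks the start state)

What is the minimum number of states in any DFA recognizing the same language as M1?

States {A,V,X} cannot be reached from the start state, so discard them.
Initial partition by acceptance: {B,D,E,G,N,Q,R,W} | {C,I}.
Refine {B,D,E,G,N,Q,R,W} on symbol a: members go to different blocks, giving {B,D,E,N,Q,R,W} and {G}.
Refine {B,D,E,N,Q,R,W} on symbol a: members go to different blocks, giving {B,E,N,Q,R,W} and {D}.
Split {C,I} by δ(·,b) → {C} and {I}.
The partition is now stable with 5 blocks: {B,E,N,Q,R,W} | {C} | {G} | {D} | {I}.

5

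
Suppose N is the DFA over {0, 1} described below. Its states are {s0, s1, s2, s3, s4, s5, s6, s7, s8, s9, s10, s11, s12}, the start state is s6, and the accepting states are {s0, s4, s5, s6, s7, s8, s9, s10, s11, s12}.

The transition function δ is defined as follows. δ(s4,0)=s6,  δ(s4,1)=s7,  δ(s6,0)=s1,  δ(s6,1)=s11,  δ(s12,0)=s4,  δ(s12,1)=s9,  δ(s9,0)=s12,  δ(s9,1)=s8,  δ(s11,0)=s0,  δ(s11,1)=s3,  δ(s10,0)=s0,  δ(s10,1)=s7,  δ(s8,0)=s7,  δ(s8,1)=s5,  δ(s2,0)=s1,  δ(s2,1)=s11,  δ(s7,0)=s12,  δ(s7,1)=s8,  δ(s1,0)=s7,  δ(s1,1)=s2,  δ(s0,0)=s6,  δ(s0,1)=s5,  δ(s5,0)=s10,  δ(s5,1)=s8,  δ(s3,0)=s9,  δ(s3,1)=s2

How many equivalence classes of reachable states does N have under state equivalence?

8

All states are reachable from the start state.
P0 = {s0,s4,s5,s6,s7,s8,s9,s10,s11,s12} | {s1,s2,s3}.
Refine {s0,s4,s5,s6,s7,s8,s9,s10,s11,s12} on symbol 0: members go to different blocks, giving {s0,s4,s5,s7,s8,s9,s10,s11,s12} and {s6}.
On input 0, block {s0,s4,s5,s7,s8,s9,s10,s11,s12} splits into {s5,s7,s8,s9,s10,s11,s12} and {s0,s4}.
Split {s5,s7,s8,s9,s10,s11,s12} by δ(·,0) → {s5,s7,s8,s9} and {s10,s11,s12}.
On input 0, block {s5,s7,s8,s9} splits into {s5,s7,s9} and {s8}.
On input 0, block {s1,s2,s3} splits into {s1,s3} and {s2}.
Split {s10,s11,s12} by δ(·,1) → {s10,s12} and {s11}.
No further refinement is possible. Final partition (8 blocks): {s5,s7,s9} | {s1,s3} | {s6} | {s0,s4} | {s10,s12} | {s8} | {s2} | {s11}.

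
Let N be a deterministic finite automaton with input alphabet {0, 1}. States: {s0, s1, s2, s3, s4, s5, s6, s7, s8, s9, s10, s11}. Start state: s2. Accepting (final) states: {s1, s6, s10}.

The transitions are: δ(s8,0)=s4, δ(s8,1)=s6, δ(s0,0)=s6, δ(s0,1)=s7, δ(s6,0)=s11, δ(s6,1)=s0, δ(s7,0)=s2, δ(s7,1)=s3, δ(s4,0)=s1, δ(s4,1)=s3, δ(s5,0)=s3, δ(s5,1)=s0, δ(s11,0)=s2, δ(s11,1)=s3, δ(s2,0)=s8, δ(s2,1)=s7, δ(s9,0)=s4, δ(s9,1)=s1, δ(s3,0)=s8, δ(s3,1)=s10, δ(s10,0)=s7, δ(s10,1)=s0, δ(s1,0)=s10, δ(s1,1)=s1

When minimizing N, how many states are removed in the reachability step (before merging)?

Starting at s2 and following transitions, the reachable set is {s0, s1, s2, s3, s4, s6, s7, s8, s10, s11}. That leaves s5, s9 unreachable — 2 in total.

2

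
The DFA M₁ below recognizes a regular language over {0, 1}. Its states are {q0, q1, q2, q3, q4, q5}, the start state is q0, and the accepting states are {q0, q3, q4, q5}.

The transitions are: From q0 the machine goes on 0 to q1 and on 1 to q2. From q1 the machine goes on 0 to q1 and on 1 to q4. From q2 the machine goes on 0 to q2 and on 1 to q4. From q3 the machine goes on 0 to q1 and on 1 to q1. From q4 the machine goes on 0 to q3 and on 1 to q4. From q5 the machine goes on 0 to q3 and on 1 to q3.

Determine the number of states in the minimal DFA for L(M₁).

Reachable states from the start: {q0,q1,q2,q3,q4}. Unreachable: {q5} — drop them.
Initial partition by acceptance: {q0,q3,q4} | {q1,q2}.
Refine {q0,q3,q4} on symbol 0: members go to different blocks, giving {q0,q3} and {q4}.
The partition is now stable with 3 blocks: {q0,q3} | {q1,q2} | {q4}.

3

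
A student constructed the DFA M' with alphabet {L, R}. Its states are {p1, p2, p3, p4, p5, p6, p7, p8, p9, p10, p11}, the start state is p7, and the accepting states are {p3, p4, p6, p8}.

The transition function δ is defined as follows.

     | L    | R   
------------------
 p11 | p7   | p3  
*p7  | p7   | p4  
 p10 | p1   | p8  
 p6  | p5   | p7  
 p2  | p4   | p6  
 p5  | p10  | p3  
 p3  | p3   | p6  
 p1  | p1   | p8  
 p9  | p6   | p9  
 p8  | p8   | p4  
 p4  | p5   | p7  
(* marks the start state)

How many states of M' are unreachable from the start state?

3

Starting at p7 and following transitions, the reachable set is {p1, p3, p4, p5, p6, p7, p8, p10}. That leaves p2, p9, p11 unreachable — 3 in total.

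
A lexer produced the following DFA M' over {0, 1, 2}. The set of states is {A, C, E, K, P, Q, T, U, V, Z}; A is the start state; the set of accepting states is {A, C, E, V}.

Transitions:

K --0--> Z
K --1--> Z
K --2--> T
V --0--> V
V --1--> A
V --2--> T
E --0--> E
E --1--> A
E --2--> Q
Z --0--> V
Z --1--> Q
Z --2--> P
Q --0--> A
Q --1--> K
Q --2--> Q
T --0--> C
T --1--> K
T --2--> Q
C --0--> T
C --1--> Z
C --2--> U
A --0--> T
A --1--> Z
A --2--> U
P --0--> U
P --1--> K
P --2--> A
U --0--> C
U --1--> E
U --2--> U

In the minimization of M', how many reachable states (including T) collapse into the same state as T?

2

All states are reachable from the start state.
Initial partition by acceptance: {A,C,E,V} | {K,P,Q,T,U,Z}.
Split {A,C,E,V} by δ(·,0) → {A,C} and {E,V}.
Split {K,P,Q,T,U,Z} by δ(·,0) → {Q,T,U} and {K,P} and {Z}.
On input 1, block {Q,T,U} splits into {Q,T} and {U}.
Refine {K,P} on symbol 0: members go to different blocks, giving {P} and {K}.
Stable partition: {A,C} | {Q,T} | {E,V} | {P} | {Z} | {U} | {K} — 7 equivalence classes.
The equivalence class containing T is {Q,T}, of size 2.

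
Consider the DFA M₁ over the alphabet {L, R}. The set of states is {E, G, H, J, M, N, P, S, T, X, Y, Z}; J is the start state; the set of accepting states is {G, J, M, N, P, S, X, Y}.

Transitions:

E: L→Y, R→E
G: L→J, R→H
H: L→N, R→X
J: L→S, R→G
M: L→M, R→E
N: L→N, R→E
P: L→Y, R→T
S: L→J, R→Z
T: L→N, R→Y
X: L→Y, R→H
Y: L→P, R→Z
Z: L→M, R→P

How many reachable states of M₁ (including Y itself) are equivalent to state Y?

P0 = {G,J,M,N,P,S,X,Y} | {E,H,T,Z}.
On input R, block {G,J,M,N,P,S,X,Y} splits into {G,M,N,P,S,X,Y} and {J}.
On input L, block {G,M,N,P,S,X,Y} splits into {M,N,P,X,Y} and {G,S}.
Refine {E,H,T,Z} on symbol R: members go to different blocks, giving {H,T,Z} and {E}.
Refine {M,N,P,X,Y} on symbol R: members go to different blocks, giving {P,X,Y} and {M,N}.
Stable partition: {P,X,Y} | {H,T,Z} | {J} | {G,S} | {E} | {M,N} — 6 equivalence classes.
The equivalence class containing Y is {P,X,Y}, of size 3.

3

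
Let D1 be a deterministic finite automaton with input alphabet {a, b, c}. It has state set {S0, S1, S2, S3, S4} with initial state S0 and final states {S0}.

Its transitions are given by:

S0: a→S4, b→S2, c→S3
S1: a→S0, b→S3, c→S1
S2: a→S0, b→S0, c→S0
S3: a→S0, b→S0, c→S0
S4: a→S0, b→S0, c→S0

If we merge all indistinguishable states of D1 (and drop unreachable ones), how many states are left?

2

Reachable states from the start: {S0,S2,S3,S4}. Unreachable: {S1} — drop them.
P0 = {S0} | {S2,S3,S4}.
The partition is now stable with 2 blocks: {S0} | {S2,S3,S4}.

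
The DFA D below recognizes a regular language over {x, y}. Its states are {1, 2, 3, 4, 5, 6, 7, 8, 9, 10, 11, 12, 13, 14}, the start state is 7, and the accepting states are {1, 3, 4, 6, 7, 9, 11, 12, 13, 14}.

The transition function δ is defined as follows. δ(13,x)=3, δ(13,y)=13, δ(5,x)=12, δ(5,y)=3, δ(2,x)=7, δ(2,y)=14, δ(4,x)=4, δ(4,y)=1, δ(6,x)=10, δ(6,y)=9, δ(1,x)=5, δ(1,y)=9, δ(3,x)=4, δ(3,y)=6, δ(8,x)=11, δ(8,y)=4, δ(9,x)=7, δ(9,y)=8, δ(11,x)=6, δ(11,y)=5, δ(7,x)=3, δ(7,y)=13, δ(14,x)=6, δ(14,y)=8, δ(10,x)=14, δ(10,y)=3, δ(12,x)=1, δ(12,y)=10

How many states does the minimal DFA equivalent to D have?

States {2} cannot be reached from the start state, so discard them.
P0 = {1,3,4,6,7,9,11,12,13,14} | {5,8,10}.
On input x, block {1,3,4,6,7,9,11,12,13,14} splits into {3,4,7,9,11,12,13,14} and {1,6}.
Refine {3,4,7,9,11,12,13,14} on symbol x: members go to different blocks, giving {3,4,7,9,13} and {11,12,14}.
On input y, block {3,4,7,9,13} splits into {3,4} and {7,13} and {9}.
The partition is now stable with 6 blocks: {3,4} | {5,8,10} | {1,6} | {11,12,14} | {7,13} | {9}.

6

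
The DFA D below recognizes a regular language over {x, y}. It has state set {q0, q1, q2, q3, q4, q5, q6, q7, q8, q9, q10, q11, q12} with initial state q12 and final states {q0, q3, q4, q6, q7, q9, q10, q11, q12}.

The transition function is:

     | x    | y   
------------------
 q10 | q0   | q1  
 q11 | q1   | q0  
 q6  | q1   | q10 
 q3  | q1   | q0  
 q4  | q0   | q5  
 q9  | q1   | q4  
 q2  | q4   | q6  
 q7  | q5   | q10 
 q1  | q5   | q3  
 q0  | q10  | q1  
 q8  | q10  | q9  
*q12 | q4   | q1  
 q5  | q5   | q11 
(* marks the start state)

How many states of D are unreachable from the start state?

5

Starting at q12 and following transitions, the reachable set is {q0, q1, q3, q4, q5, q10, q11, q12}. That leaves q2, q6, q7, q8, q9 unreachable — 5 in total.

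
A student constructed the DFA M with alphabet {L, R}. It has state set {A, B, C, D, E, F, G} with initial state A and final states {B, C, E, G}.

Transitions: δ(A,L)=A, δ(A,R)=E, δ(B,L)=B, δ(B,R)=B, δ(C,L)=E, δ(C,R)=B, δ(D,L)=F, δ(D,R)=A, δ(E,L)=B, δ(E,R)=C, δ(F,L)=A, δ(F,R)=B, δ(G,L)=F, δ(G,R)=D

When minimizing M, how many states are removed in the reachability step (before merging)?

No path from A leads to D, F, G; the other 4 states are all reachable.

3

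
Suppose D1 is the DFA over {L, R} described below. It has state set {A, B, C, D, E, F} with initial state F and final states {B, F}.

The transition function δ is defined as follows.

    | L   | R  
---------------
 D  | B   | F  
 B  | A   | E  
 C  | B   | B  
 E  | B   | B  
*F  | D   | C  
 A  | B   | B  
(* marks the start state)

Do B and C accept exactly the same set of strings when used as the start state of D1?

No

Every state is reachable, so we keep all 6.
P0 = {B,F} | {A,C,D,E}.
The partition is now stable with 2 blocks: {B,F} | {A,C,D,E}.
B and C end up in different blocks, so they are distinguishable. For instance, the string 'ε' is accepted from only B.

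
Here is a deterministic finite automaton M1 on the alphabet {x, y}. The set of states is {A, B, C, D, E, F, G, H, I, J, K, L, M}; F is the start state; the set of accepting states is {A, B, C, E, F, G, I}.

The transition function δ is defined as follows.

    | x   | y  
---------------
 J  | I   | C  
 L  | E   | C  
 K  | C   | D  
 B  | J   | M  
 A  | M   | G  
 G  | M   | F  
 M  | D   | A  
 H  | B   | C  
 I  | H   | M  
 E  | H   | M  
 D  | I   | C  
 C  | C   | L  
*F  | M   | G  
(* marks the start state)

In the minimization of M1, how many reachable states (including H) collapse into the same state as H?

States {K} cannot be reached from the start state, so discard them.
Initial partition by acceptance: {A,B,C,E,F,G,I} | {D,H,J,L,M}.
On input x, block {A,B,C,E,F,G,I} splits into {A,B,E,F,G,I} and {C}.
Refine {A,B,E,F,G,I} on symbol y: members go to different blocks, giving {A,F,G} and {B,E,I}.
Refine {D,H,J,L,M} on symbol x: members go to different blocks, giving {D,H,J,L} and {M}.
Stable partition: {A,F,G} | {D,H,J,L} | {C} | {B,E,I} | {M} — 5 equivalence classes.
The equivalence class containing H is {D,H,J,L}, of size 4.

4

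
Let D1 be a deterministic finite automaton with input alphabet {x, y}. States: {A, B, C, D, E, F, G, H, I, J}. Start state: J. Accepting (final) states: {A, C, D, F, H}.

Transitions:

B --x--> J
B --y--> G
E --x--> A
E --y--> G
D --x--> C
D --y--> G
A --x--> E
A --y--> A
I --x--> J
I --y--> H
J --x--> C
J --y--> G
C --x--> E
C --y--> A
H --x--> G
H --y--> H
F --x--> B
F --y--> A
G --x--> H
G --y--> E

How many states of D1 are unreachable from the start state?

Starting at J and following transitions, the reachable set is {A, C, E, G, H, J}. That leaves B, D, F, I unreachable — 4 in total.

4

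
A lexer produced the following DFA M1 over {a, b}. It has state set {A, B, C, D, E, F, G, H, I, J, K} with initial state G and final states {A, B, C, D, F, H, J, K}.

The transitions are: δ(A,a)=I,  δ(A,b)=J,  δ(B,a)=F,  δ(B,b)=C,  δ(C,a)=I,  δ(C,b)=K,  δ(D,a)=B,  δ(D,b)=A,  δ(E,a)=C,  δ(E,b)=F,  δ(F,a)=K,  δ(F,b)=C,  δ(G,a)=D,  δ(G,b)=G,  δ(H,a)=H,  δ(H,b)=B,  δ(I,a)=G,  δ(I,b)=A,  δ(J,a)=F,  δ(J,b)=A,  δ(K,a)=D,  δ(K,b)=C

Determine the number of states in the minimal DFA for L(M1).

4

States {E,H} cannot be reached from the start state, so discard them.
P0 = {A,B,C,D,F,J,K} | {G,I}.
Refine {A,B,C,D,F,J,K} on symbol a: members go to different blocks, giving {B,D,F,J,K} and {A,C}.
On input a, block {G,I} splits into {G} and {I}.
No further refinement is possible. Final partition (4 blocks): {B,D,F,J,K} | {G} | {A,C} | {I}.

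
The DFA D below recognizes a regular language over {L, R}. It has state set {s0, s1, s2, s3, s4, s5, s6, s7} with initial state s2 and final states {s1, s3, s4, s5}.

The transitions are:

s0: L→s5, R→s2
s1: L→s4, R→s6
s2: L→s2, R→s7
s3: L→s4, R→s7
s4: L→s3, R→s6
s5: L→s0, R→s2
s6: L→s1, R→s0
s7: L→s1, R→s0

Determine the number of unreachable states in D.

Every one of the 8 states is reachable from s2.

0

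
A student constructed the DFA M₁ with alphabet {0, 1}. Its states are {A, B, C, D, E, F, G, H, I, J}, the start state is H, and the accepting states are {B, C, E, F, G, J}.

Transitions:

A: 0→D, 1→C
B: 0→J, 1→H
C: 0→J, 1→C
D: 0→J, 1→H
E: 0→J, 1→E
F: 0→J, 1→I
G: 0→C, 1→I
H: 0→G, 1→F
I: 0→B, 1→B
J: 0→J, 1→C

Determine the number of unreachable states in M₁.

3

Starting at H and following transitions, the reachable set is {B, C, F, G, H, I, J}. That leaves A, D, E unreachable — 3 in total.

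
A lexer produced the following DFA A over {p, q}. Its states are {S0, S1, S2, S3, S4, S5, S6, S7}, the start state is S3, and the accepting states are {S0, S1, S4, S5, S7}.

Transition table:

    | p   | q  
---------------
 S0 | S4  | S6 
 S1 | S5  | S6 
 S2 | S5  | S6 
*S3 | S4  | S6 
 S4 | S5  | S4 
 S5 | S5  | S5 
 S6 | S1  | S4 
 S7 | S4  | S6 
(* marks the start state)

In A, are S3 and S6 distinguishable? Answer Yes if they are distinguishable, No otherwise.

Yes

First remove the unreachable states {S0,S2,S7}; 5 states remain.
Start with accepting vs non-accepting: {S1,S4,S5} | {S3,S6}.
Split {S1,S4,S5} by δ(·,q) → {S4,S5} and {S1}.
On input p, block {S3,S6} splits into {S3} and {S6}.
The partition is now stable with 4 blocks: {S4,S5} | {S3} | {S1} | {S6}.
S3 and S6 end up in different blocks, so they are distinguishable. For instance, the string 'q' is accepted from only S6.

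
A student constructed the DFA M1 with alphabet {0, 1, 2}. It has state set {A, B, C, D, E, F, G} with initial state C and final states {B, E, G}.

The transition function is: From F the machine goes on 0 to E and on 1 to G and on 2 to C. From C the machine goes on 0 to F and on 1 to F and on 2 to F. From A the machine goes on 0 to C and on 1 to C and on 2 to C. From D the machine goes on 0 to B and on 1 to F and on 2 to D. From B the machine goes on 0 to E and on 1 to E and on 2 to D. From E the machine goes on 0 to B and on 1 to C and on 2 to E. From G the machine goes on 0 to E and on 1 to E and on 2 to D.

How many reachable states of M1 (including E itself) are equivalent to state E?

First remove the unreachable states {A}; 6 states remain.
Start with accepting vs non-accepting: {B,E,G} | {C,D,F}.
Refine {B,E,G} on symbol 1: members go to different blocks, giving {B,G} and {E}.
On input 0, block {C,D,F} splits into {C} and {D} and {F}.
No further refinement is possible. Final partition (5 blocks): {B,G} | {C} | {E} | {D} | {F}.
State E belongs to the block {E}, which has 1 states.

1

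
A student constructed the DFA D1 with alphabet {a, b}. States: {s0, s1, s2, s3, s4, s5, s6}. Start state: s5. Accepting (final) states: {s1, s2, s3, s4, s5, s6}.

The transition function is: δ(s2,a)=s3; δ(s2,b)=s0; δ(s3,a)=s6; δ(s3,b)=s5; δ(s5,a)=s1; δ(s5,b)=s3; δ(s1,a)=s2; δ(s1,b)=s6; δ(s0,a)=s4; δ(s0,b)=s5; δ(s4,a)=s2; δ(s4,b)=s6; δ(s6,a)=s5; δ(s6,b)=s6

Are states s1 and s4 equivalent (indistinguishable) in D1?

Yes

All states are reachable from the start state.
P0 = {s1,s2,s3,s4,s5,s6} | {s0}.
Refine {s1,s2,s3,s4,s5,s6} on symbol b: members go to different blocks, giving {s1,s3,s4,s5,s6} and {s2}.
On input a, block {s1,s3,s4,s5,s6} splits into {s3,s5,s6} and {s1,s4}.
Refine {s3,s5,s6} on symbol a: members go to different blocks, giving {s3,s6} and {s5}.
Split {s3,s6} by δ(·,a) → {s3} and {s6}.
Stable partition: {s3} | {s0} | {s2} | {s1,s4} | {s5} | {s6} — 6 equivalence classes.
s1 and s4 lie in the same block of the stable partition, so they are equivalent — no string distinguishes them.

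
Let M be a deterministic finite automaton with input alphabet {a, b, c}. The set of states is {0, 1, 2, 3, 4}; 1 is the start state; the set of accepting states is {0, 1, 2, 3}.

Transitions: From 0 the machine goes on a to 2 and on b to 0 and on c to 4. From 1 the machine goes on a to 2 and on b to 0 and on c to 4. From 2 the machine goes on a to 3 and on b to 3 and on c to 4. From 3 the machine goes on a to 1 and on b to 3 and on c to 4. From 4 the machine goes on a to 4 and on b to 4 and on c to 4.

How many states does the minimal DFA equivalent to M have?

Start with accepting vs non-accepting: {0,1,2,3} | {4}.
Stable partition: {0,1,2,3} | {4} — 2 equivalence classes.

2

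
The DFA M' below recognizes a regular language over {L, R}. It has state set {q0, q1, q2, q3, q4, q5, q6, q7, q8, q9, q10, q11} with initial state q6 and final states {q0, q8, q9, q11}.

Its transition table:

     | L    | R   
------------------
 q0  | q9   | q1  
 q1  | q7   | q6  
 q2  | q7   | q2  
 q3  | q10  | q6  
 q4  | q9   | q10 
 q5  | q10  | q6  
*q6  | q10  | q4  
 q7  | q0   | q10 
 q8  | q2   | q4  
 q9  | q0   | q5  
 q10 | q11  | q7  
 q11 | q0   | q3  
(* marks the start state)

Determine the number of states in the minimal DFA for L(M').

4

First remove the unreachable states {q2,q8}; 10 states remain.
P0 = {q0,q9,q11} | {q1,q3,q4,q5,q6,q7,q10}.
On input L, block {q1,q3,q4,q5,q6,q7,q10} splits into {q1,q3,q5,q6} and {q4,q7,q10}.
On input R, block {q1,q3,q5,q6} splits into {q1,q3,q5} and {q6}.
The partition is now stable with 4 blocks: {q0,q9,q11} | {q1,q3,q5} | {q4,q7,q10} | {q6}.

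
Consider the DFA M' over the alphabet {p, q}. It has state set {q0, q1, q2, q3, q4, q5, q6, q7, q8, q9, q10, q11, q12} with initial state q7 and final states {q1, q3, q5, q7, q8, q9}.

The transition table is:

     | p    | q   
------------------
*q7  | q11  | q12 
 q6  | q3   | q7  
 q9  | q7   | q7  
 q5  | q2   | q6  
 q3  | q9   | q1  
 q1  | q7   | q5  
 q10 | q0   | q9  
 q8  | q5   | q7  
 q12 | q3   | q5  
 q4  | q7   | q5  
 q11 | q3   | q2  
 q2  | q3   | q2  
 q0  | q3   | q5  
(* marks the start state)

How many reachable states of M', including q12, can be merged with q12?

2

First remove the unreachable states {q0,q4,q8,q10}; 9 states remain.
P0 = {q1,q3,q5,q7,q9} | {q2,q6,q11,q12}.
Split {q1,q3,q5,q7,q9} by δ(·,p) → {q1,q3,q9} and {q5,q7}.
Split {q1,q3,q9} by δ(·,p) → {q1,q9} and {q3}.
Split {q2,q6,q11,q12} by δ(·,q) → {q2,q11} and {q6,q12}.
Stable partition: {q1,q9} | {q2,q11} | {q5,q7} | {q3} | {q6,q12} — 5 equivalence classes.
The equivalence class containing q12 is {q6,q12}, of size 2.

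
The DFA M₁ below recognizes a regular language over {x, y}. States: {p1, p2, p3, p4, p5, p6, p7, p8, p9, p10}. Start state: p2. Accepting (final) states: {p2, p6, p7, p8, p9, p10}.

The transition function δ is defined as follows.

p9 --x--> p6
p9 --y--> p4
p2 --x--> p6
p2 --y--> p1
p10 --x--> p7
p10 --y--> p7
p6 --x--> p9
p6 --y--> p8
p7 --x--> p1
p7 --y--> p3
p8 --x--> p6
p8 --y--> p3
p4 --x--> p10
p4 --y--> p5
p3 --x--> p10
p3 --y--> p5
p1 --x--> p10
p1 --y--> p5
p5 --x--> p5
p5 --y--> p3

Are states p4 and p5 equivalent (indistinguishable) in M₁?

Start with accepting vs non-accepting: {p2,p6,p7,p8,p9,p10} | {p1,p3,p4,p5}.
Refine {p2,p6,p7,p8,p9,p10} on symbol x: members go to different blocks, giving {p2,p6,p8,p9,p10} and {p7}.
On input x, block {p2,p6,p8,p9,p10} splits into {p2,p6,p8,p9} and {p10}.
Refine {p2,p6,p8,p9} on symbol y: members go to different blocks, giving {p2,p8,p9} and {p6}.
Split {p1,p3,p4,p5} by δ(·,x) → {p1,p3,p4} and {p5}.
No further refinement is possible. Final partition (6 blocks): {p2,p8,p9} | {p1,p3,p4} | {p7} | {p10} | {p6} | {p5}.
p4 and p5 end up in different blocks, so they are distinguishable. For instance, the string 'x' is accepted from only p4.

No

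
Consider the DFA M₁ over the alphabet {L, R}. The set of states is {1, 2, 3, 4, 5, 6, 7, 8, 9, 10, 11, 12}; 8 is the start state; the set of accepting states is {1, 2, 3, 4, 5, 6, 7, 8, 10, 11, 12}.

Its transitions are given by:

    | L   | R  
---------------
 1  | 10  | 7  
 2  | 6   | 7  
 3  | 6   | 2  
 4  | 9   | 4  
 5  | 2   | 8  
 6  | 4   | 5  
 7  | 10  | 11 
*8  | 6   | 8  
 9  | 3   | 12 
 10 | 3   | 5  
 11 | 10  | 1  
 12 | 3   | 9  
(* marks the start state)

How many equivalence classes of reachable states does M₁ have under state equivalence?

10

All states are reachable from the start state.
Start with accepting vs non-accepting: {1,2,3,4,5,6,7,8,10,11,12} | {9}.
Refine {1,2,3,4,5,6,7,8,10,11,12} on symbol L: members go to different blocks, giving {1,2,3,5,6,7,8,10,11,12} and {4}.
Refine {1,2,3,5,6,7,8,10,11,12} on symbol L: members go to different blocks, giving {1,2,3,5,7,8,10,11,12} and {6}.
On input L, block {1,2,3,5,7,8,10,11,12} splits into {1,5,7,10,11,12} and {2,3,8}.
Refine {1,5,7,10,11,12} on symbol L: members go to different blocks, giving {1,7,11} and {5,10,12}.
Split {2,3,8} by δ(·,R) → {3,8} and {2}.
Split {3,8} by δ(·,R) → {3} and {8}.
Refine {5,10,12} on symbol L: members go to different blocks, giving {10,12} and {5}.
On input R, block {10,12} splits into {10} and {12}.
The partition is now stable with 10 blocks: {1,7,11} | {9} | {4} | {6} | {3} | {10} | {2} | {8} | {5} | {12}.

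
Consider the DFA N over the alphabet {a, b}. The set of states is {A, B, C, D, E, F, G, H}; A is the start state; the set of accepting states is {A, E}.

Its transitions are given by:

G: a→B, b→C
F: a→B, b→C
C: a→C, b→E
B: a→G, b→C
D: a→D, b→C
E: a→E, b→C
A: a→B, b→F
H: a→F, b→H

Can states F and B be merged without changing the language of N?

States {D,H} cannot be reached from the start state, so discard them.
Initial partition by acceptance: {A,E} | {B,C,F,G}.
Split {A,E} by δ(·,a) → {A} and {E}.
Split {B,C,F,G} by δ(·,b) → {B,F,G} and {C}.
Stable partition: {A} | {B,F,G} | {E} | {C} — 4 equivalence classes.
F and B lie in the same block of the stable partition, so they are equivalent — no string distinguishes them.

Yes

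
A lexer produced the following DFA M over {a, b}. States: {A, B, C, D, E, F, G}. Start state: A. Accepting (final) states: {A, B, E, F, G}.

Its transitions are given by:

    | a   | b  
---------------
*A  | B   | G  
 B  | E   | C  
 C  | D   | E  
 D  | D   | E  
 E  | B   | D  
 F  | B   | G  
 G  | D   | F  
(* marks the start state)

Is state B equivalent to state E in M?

Yes

Every state is reachable, so we keep all 7.
Initial partition by acceptance: {A,B,E,F,G} | {C,D}.
On input a, block {A,B,E,F,G} splits into {A,B,E,F} and {G}.
On input b, block {A,B,E,F} splits into {A,F} and {B,E}.
Stable partition: {A,F} | {C,D} | {G} | {B,E} — 4 equivalence classes.
B and E lie in the same block of the stable partition, so they are equivalent — no string distinguishes them.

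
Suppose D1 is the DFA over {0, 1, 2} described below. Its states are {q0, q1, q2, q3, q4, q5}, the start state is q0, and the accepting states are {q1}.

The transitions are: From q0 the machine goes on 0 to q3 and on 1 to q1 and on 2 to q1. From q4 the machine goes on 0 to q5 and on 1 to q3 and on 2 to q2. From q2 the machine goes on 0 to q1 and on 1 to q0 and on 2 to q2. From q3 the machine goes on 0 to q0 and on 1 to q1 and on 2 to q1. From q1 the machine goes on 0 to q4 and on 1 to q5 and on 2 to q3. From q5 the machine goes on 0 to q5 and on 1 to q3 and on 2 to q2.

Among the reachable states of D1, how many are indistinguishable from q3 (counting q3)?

2

All states are reachable from the start state.
P0 = {q1} | {q0,q2,q3,q4,q5}.
Refine {q0,q2,q3,q4,q5} on symbol 0: members go to different blocks, giving {q0,q3,q4,q5} and {q2}.
On input 1, block {q0,q3,q4,q5} splits into {q0,q3} and {q4,q5}.
No further refinement is possible. Final partition (4 blocks): {q1} | {q0,q3} | {q2} | {q4,q5}.
The equivalence class containing q3 is {q0,q3}, of size 2.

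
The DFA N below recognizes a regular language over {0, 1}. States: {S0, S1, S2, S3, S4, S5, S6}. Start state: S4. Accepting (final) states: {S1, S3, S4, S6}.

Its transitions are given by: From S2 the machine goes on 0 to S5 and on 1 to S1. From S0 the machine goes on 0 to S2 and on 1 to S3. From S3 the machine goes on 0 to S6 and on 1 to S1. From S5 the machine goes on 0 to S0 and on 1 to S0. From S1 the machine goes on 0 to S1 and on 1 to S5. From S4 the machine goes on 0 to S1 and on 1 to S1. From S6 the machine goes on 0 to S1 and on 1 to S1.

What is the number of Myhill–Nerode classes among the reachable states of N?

6

Every state is reachable, so we keep all 7.
Initial partition by acceptance: {S1,S3,S4,S6} | {S0,S2,S5}.
On input 1, block {S1,S3,S4,S6} splits into {S3,S4,S6} and {S1}.
Refine {S3,S4,S6} on symbol 0: members go to different blocks, giving {S4,S6} and {S3}.
On input 1, block {S0,S2,S5} splits into {S0} and {S2} and {S5}.
No further refinement is possible. Final partition (6 blocks): {S4,S6} | {S0} | {S1} | {S3} | {S2} | {S5}.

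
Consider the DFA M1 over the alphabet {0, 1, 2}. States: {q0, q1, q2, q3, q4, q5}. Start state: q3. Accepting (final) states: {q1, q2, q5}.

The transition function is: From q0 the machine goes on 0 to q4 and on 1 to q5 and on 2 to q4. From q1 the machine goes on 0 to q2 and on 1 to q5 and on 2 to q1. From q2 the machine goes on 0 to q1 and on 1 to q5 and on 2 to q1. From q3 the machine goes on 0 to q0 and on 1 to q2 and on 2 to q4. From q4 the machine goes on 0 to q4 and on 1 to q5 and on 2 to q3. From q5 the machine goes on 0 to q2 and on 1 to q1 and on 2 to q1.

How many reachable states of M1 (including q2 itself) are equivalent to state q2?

Every state is reachable, so we keep all 6.
Start with accepting vs non-accepting: {q1,q2,q5} | {q0,q3,q4}.
Stable partition: {q1,q2,q5} | {q0,q3,q4} — 2 equivalence classes.
The equivalence class containing q2 is {q1,q2,q5}, of size 3.

3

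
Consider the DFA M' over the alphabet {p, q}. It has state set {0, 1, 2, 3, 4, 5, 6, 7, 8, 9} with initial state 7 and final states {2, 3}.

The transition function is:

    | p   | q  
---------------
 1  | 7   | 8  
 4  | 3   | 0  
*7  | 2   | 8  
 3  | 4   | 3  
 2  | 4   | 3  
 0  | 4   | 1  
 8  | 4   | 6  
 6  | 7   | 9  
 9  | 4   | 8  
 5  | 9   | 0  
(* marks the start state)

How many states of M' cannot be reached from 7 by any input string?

BFS from 7 reaches {0, 1, 2, 3, 4, 6, 7, 8, 9}; the 1 state(s) 5 are never visited.

1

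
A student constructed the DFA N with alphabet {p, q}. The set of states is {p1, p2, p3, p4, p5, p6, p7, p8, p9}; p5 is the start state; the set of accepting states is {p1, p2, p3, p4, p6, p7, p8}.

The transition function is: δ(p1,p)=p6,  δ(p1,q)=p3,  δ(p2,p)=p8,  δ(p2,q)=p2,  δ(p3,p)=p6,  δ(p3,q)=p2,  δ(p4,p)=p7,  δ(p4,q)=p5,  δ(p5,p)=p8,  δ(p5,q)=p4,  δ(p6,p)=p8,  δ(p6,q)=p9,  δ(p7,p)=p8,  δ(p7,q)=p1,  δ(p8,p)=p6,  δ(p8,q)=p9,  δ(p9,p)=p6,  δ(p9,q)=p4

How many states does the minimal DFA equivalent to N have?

All states are reachable from the start state.
P0 = {p1,p2,p3,p4,p6,p7,p8} | {p5,p9}.
On input q, block {p1,p2,p3,p4,p6,p7,p8} splits into {p1,p2,p3,p7} and {p4,p6,p8}.
Split {p4,p6,p8} by δ(·,p) → {p6,p8} and {p4}.
No further refinement is possible. Final partition (4 blocks): {p1,p2,p3,p7} | {p5,p9} | {p6,p8} | {p4}.

4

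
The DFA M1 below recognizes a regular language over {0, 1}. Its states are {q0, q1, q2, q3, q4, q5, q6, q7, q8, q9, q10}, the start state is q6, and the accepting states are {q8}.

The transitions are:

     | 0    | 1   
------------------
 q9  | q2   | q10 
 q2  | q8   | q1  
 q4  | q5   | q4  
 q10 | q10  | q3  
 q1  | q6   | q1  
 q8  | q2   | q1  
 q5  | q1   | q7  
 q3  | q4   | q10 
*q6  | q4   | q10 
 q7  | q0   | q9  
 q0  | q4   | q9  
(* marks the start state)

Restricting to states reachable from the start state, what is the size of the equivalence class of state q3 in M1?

2

All states are reachable from the start state.
Start with accepting vs non-accepting: {q8} | {q0,q1,q2,q3,q4,q5,q6,q7,q9,q10}.
Split {q0,q1,q2,q3,q4,q5,q6,q7,q9,q10} by δ(·,0) → {q0,q1,q3,q4,q5,q6,q7,q9,q10} and {q2}.
On input 0, block {q0,q1,q3,q4,q5,q6,q7,q9,q10} splits into {q0,q1,q3,q4,q5,q6,q7,q10} and {q9}.
Refine {q0,q1,q3,q4,q5,q6,q7,q10} on symbol 1: members go to different blocks, giving {q1,q3,q4,q5,q6,q10} and {q0,q7}.
Split {q1,q3,q4,q5,q6,q10} by δ(·,1) → {q1,q3,q4,q6,q10} and {q5}.
Refine {q1,q3,q4,q6,q10} on symbol 0: members go to different blocks, giving {q1,q3,q6,q10} and {q4}.
Split {q1,q3,q6,q10} by δ(·,0) → {q1,q10} and {q3,q6}.
Split {q1,q10} by δ(·,0) → {q1} and {q10}.
Refine {q0,q7} on symbol 0: members go to different blocks, giving {q0} and {q7}.
No further refinement is possible. Final partition (10 blocks): {q8} | {q1} | {q2} | {q9} | {q0} | {q5} | {q4} | {q3,q6} | {q10} | {q7}.
The equivalence class containing q3 is {q3,q6}, of size 2.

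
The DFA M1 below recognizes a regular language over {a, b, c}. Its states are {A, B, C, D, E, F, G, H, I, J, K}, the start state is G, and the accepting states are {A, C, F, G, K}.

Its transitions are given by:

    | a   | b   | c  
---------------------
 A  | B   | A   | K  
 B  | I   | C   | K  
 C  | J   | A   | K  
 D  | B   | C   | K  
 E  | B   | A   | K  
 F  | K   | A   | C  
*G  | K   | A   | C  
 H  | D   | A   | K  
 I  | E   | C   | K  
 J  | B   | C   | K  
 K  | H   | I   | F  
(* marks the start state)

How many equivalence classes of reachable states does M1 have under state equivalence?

All states are reachable from the start state.
P0 = {A,C,F,G,K} | {B,D,E,H,I,J}.
Split {A,C,F,G,K} by δ(·,a) → {A,C,K} and {F,G}.
Split {A,C,K} by δ(·,b) → {A,C} and {K}.
No further refinement is possible. Final partition (4 blocks): {A,C} | {B,D,E,H,I,J} | {F,G} | {K}.

4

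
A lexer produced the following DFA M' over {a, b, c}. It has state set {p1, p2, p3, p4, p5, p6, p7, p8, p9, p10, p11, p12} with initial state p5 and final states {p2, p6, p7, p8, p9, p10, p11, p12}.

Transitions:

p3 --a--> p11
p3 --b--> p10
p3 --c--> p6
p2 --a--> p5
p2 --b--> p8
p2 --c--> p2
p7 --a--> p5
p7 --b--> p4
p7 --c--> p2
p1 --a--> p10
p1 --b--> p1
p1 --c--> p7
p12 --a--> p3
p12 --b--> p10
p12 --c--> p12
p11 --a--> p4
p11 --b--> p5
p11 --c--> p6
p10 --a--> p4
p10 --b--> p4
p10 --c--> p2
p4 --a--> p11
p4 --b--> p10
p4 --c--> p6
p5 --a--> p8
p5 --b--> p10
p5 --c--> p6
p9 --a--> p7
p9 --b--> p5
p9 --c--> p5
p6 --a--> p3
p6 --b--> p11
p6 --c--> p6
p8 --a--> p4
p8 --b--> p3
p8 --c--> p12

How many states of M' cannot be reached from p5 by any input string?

Starting at p5 and following transitions, the reachable set is {p2, p3, p4, p5, p6, p8, p10, p11, p12}. That leaves p1, p7, p9 unreachable — 3 in total.

3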